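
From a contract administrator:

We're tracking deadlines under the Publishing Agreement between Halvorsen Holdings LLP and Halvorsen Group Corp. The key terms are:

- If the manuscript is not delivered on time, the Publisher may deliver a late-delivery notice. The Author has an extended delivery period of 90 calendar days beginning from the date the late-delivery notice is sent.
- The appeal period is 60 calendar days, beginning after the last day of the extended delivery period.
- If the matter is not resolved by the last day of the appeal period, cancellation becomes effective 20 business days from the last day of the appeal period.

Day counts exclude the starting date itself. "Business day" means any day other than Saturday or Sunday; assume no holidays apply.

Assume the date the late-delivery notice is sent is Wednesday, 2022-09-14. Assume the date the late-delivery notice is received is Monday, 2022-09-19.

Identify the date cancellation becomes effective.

The last day of the extended delivery period: 90 calendar days after 2022-09-14 is 2022-12-13.
Adding 60 calendar days to 2022-12-13 gives 2023-02-11, which is the last day of the appeal period.
The date cancellation becomes effective: 20 business days after Saturday, 2023-02-11, skipping weekends — Feb 13, Feb 14, Feb 15, Feb 16, …, Mar 8, Mar 9, Mar 10 — lands on Friday, 2023-03-10.

2023-03-10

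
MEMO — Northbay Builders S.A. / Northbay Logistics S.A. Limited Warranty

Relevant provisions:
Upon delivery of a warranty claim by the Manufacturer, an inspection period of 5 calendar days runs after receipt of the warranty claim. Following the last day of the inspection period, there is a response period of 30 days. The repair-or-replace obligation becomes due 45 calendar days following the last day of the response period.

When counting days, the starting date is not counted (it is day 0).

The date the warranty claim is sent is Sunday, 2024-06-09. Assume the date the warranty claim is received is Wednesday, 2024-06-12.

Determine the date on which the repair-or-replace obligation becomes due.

2024-08-31

The last day of the inspection period: 2024-06-12 + 5 days = 2024-06-17.
The last day of the response period: 2024-06-17 + 30 days = 2024-07-17.
The date on which the repair-or-replace obligation becomes due: 2024-07-17 + 45 days = 2024-08-31.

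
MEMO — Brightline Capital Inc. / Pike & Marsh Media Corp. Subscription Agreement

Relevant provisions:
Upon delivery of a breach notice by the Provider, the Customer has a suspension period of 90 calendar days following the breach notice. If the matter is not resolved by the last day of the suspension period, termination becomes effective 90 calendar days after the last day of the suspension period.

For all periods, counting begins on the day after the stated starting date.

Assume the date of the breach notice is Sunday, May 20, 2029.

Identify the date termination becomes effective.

Nov 16, 2029

Adding 90 calendar days to May 20, 2029 gives Aug 18, 2029, which is the last day of the suspension period.
The date termination becomes effective: Aug 18, 2029 + 90 days = Nov 16, 2029.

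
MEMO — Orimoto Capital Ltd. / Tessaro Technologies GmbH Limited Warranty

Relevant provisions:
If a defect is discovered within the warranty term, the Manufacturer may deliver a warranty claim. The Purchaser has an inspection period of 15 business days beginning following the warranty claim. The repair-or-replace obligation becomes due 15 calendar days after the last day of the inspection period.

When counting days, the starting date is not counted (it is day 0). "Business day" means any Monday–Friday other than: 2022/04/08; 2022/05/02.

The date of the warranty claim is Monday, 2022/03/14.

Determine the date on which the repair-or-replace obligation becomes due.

From Monday, 2022/03/14, 15 business days (Mar 15, Mar 16, Mar 17, Mar 18, …, Mar 31, Apr 1, Apr 4, skipping weekends) brings us to Monday, 2022/04/04, which is the last day of the inspection period.
Adding 15 calendar days to 2022/04/04 gives 2022/04/19, which is the date on which the repair-or-replace obligation becomes due.

2022/04/19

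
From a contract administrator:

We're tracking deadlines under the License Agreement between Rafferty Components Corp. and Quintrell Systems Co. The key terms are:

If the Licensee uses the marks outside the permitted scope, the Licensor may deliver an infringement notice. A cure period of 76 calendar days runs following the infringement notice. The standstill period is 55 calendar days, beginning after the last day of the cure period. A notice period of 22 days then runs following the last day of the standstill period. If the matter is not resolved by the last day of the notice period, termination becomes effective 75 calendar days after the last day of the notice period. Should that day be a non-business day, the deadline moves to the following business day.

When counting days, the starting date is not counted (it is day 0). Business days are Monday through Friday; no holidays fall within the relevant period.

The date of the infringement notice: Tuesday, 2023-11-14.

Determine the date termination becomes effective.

The last day of the cure period: 2023-11-14 + 76 days = 2024-01-29.
The last day of the standstill period: 2024-01-29 + 55 days = 2024-03-24.
The last day of the notice period: 22 calendar days after 2024-03-24 is 2024-04-15.
The date termination becomes effective: 75 calendar days after 2024-04-15 is 2024-06-29. That falls on a Saturday, so it rolls to the next business day, Monday, 2024-07-01.

2024-07-01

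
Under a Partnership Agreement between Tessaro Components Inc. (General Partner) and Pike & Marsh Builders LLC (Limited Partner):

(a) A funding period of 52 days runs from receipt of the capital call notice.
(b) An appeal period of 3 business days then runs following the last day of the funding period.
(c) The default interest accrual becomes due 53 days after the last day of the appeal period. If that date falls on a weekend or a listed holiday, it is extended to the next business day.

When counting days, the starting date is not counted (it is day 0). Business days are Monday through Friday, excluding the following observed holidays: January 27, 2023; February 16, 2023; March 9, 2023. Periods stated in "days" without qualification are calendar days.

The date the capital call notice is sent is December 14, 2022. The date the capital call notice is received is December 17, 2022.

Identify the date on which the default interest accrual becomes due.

The last day of the funding period: December 17, 2022 + 52 days = February 7, 2023.
The last day of the appeal period: 3 business days after Tuesday, February 7, 2023, skipping weekends — Feb 8, Feb 9, Feb 10 — lands on Friday, February 10, 2023.
Adding 53 calendar days to February 10, 2023 gives April 4, 2023, which is the date on which the default interest accrual becomes due. April 4, 2023 is a Tuesday and is not a listed holiday, so no roll-forward applies.

April 4, 2023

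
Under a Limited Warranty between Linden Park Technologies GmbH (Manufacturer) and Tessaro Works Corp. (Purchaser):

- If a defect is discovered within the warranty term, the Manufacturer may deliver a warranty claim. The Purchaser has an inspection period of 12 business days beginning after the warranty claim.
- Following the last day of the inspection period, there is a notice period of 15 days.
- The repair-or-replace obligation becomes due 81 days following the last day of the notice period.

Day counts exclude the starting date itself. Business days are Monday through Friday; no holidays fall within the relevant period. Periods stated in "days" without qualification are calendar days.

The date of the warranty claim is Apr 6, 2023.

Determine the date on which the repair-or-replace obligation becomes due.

Jul 29, 2023

The last day of the inspection period: 12 business days after Thursday, Apr 6, 2023, skipping weekends — Apr 7, Apr 10, Apr 11, Apr 12, …, Apr 20, Apr 21, Apr 24 — lands on Monday, Apr 24, 2023.
Adding 15 calendar days to Apr 24, 2023 gives May 9, 2023, which is the last day of the notice period.
Adding 81 calendar days to May 9, 2023 gives Jul 29, 2023, which is the date on which the repair-or-replace obligation becomes due.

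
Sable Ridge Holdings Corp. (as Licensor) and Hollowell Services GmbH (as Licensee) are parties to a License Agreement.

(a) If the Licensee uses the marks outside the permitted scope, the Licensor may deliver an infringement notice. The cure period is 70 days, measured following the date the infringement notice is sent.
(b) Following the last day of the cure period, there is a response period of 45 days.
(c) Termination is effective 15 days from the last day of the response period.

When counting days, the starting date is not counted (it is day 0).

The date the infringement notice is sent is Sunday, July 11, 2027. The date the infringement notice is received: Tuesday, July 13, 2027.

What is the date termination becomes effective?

The last day of the cure period: 70 calendar days after July 11, 2027 is September 19, 2027.
Adding 45 calendar days to September 19, 2027 gives November 3, 2027, which is the last day of the response period.
The date termination becomes effective: November 3, 2027 + 15 days = November 18, 2027.

November 18, 2027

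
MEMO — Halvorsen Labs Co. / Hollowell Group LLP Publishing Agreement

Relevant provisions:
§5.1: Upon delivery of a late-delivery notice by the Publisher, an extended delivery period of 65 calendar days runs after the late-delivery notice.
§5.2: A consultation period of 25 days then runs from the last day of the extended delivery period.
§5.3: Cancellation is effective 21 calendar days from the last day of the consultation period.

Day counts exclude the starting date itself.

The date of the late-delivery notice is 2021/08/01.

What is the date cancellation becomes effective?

The last day of the extended delivery period: 65 calendar days after 2021/08/01 is 2021/10/05.
Adding 25 calendar days to 2021/10/05 gives 2021/10/30, which is the last day of the consultation period.
The date cancellation becomes effective: 21 calendar days after 2021/10/30 is 2021/11/20.

2021/11/20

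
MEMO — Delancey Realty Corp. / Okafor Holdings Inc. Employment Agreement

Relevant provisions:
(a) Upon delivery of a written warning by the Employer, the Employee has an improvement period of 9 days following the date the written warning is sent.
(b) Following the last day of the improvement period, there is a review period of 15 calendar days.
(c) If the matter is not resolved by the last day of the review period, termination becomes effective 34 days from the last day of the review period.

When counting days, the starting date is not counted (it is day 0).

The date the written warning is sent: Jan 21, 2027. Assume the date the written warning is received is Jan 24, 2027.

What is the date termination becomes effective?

Adding 9 calendar days to Jan 21, 2027 gives Jan 30, 2027, which is the last day of the improvement period.
The last day of the review period: 15 calendar days after Jan 30, 2027 is Feb 14, 2027.
The date termination becomes effective: 34 calendar days after Feb 14, 2027 is Mar 20, 2027.

Mar 20, 2027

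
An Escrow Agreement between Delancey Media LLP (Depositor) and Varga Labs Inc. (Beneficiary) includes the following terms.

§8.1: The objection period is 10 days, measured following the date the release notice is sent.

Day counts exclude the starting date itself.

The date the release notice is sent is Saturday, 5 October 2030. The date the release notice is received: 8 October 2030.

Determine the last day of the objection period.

Adding 10 calendar days to 5 October 2030 gives 15 October 2030, which is the last day of the objection period.

15 October 2030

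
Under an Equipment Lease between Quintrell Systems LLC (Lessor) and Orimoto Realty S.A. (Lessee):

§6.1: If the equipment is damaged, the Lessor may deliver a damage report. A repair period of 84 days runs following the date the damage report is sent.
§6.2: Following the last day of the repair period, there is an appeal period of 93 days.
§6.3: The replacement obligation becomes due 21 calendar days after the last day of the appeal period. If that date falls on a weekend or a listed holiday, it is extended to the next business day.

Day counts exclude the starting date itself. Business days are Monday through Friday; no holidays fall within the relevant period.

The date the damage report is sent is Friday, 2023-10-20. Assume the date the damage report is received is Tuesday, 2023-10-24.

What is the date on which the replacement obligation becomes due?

2024-05-06

Adding 84 calendar days to 2023-10-20 gives 2024-01-12, which is the last day of the repair period.
Adding 93 calendar days to 2024-01-12 gives 2024-04-14, which is the last day of the appeal period.
The date on which the replacement obligation becomes due: 21 calendar days after 2024-04-14 is 2024-05-05. That falls on a Sunday, so it rolls to the next business day, Monday, 2024-05-06.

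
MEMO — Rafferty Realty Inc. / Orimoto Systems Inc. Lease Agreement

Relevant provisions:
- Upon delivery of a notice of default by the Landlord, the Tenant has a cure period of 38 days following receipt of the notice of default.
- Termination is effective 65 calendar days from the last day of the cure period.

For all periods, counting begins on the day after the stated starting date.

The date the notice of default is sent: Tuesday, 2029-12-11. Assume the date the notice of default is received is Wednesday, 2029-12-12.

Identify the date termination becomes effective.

2030-03-25

Adding 38 calendar days to 2029-12-12 gives 2030-01-19, which is the last day of the cure period.
Adding 65 calendar days to 2030-01-19 gives 2030-03-25, which is the date termination becomes effective.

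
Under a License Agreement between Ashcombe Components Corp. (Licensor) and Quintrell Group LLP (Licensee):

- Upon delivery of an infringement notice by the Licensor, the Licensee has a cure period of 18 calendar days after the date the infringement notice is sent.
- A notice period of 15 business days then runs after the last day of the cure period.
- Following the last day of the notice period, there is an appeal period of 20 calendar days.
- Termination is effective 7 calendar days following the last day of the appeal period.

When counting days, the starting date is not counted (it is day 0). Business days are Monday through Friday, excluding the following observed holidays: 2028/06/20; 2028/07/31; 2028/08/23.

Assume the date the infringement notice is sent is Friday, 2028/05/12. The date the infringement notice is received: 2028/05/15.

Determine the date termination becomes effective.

2028/07/18

The last day of the cure period: 18 calendar days after 2028/05/12 is 2028/05/30.
The last day of the notice period: counting 15 business days from Tuesday, 2028/05/30 (May 31, Jun 1, Jun 2, Jun 5, …, Jun 16, Jun 19, Jun 21, skipping weekends and the listed holiday on Jun 20) reaches Wednesday, 2028/06/21.
The last day of the appeal period: 20 calendar days after 2028/06/21 is 2028/07/11.
The date termination becomes effective: 2028/07/11 + 7 days = 2028/07/18.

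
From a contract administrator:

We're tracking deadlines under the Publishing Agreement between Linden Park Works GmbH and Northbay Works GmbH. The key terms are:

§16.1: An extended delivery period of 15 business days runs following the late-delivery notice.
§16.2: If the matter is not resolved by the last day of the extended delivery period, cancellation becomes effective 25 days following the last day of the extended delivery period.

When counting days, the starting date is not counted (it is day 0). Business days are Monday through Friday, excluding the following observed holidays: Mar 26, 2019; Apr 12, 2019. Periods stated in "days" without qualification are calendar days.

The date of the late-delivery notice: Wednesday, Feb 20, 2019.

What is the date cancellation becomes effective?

The last day of the extended delivery period: 15 business days after Wednesday, Feb 20, 2019, skipping weekends — Feb 21, Feb 22, Feb 25, Feb 26, …, Mar 11, Mar 12, Mar 13 — lands on Wednesday, Mar 13, 2019.
Adding 25 calendar days to Mar 13, 2019 gives Apr 7, 2019, which is the date cancellation becomes effective.

Apr 7, 2019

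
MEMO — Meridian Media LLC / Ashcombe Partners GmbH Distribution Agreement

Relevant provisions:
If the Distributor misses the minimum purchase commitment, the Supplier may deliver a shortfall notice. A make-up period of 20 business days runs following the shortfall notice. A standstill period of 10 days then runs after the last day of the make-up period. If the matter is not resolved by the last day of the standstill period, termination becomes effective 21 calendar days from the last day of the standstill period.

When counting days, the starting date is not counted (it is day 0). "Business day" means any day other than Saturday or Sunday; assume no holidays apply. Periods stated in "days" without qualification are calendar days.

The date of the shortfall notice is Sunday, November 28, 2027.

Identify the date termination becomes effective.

January 24, 2028

The last day of the make-up period: counting 20 business days from Sunday, November 28, 2027 (Nov 29, Nov 30, Dec 1, Dec 2, …, Dec 22, Dec 23, Dec 24, skipping weekends) reaches Friday, December 24, 2027.
Adding 10 calendar days to December 24, 2027 gives January 3, 2028, which is the last day of the standstill period.
The date termination becomes effective: 21 calendar days after January 3, 2028 is January 24, 2028.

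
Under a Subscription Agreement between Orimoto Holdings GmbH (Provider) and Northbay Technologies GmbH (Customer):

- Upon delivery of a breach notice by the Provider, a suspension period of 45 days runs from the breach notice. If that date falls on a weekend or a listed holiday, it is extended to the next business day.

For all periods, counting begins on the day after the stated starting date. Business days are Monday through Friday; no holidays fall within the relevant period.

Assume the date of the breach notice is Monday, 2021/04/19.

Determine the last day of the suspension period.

Adding 45 calendar days to 2021/04/19 gives 2021/06/03, which is the last day of the suspension period. 2021/06/03 is a Thursday, so no roll-forward applies.

2021/06/03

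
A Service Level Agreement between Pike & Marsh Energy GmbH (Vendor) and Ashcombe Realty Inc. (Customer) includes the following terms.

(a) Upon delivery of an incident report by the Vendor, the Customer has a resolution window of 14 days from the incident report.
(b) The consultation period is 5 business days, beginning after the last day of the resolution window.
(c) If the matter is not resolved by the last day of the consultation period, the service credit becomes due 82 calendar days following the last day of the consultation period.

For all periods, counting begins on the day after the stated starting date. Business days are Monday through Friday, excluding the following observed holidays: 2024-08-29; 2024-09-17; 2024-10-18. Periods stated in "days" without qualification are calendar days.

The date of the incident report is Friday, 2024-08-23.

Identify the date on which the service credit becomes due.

Adding 14 calendar days to 2024-08-23 gives 2024-09-06, which is the last day of the resolution window.
The last day of the consultation period: counting 5 business days from Friday, 2024-09-06 (Sep 9, Sep 10, Sep 11, Sep 12, Sep 13, skipping weekends) reaches Friday, 2024-09-13.
Adding 82 calendar days to 2024-09-13 gives 2024-12-04, which is the date on which the service credit becomes due.

2024-12-04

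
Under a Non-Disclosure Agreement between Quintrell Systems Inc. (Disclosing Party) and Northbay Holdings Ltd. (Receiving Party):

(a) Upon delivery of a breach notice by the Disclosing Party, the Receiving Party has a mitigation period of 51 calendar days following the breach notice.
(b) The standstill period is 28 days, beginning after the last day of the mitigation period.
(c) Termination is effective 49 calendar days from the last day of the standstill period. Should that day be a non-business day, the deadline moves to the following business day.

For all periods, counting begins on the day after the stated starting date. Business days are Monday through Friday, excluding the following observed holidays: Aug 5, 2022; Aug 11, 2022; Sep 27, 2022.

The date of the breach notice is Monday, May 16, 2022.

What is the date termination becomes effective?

The last day of the mitigation period: May 16, 2022 + 51 days = Jul 6, 2022.
Adding 28 calendar days to Jul 6, 2022 gives Aug 3, 2022, which is the last day of the standstill period.
The date termination becomes effective: Aug 3, 2022 + 49 days = Sep 21, 2022. Sep 21, 2022 is a Wednesday and is not a listed holiday, so no roll-forward applies.

Sep 21, 2022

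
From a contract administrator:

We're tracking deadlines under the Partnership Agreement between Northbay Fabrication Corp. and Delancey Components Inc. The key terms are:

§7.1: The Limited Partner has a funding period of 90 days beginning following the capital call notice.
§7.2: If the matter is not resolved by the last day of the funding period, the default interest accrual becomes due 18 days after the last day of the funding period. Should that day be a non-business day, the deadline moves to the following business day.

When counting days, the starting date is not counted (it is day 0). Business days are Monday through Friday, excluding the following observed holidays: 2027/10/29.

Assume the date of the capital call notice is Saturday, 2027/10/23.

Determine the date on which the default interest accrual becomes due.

Adding 90 calendar days to 2027/10/23 gives 2028/01/21, which is the last day of the funding period.
Adding 18 calendar days to 2028/01/21 gives 2028/02/08, which is the date on which the default interest accrual becomes due. 2028/02/08 is a Tuesday and is not a listed holiday, so no roll-forward applies.

2028/02/08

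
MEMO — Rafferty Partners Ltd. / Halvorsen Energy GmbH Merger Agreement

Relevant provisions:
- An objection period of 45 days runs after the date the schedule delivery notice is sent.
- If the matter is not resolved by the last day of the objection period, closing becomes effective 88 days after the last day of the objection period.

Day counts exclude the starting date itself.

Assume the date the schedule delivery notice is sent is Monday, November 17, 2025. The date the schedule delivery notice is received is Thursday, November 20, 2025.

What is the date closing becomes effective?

Adding 45 calendar days to November 17, 2025 gives January 1, 2026, which is the last day of the objection period.
Adding 88 calendar days to January 1, 2026 gives March 30, 2026, which is the date closing becomes effective.

March 30, 2026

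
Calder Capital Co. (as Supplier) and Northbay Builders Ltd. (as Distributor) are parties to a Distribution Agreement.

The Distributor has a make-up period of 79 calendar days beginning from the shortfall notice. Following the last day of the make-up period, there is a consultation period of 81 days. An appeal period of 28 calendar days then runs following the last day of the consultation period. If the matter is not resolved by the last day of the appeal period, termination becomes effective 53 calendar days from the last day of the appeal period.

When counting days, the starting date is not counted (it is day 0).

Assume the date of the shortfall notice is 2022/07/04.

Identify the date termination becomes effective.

2023/03/02

The last day of the make-up period: 2022/07/04 + 79 days = 2022/09/21.
The last day of the consultation period: 2022/09/21 + 81 days = 2022/12/11.
Adding 28 calendar days to 2022/12/11 gives 2023/01/08, which is the last day of the appeal period.
The date termination becomes effective: 53 calendar days after 2023/01/08 is 2023/03/02.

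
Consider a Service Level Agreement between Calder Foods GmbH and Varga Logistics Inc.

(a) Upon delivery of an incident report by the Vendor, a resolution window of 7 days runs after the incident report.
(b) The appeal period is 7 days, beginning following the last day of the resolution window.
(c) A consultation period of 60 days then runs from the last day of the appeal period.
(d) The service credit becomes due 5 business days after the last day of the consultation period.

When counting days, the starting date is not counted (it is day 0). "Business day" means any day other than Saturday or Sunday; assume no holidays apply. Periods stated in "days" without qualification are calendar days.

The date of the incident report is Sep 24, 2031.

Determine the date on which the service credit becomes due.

Adding 7 calendar days to Sep 24, 2031 gives Oct 1, 2031, which is the last day of the resolution window.
Adding 7 calendar days to Oct 1, 2031 gives Oct 8, 2031, which is the last day of the appeal period.
The last day of the consultation period: Oct 8, 2031 + 60 days = Dec 7, 2031.
From Sunday, Dec 7, 2031, 5 business days (Dec 8, Dec 9, Dec 10, Dec 11, Dec 12, skipping weekends) brings us to Friday, Dec 12, 2031, which is the date on which the service credit becomes due.

Dec 12, 2031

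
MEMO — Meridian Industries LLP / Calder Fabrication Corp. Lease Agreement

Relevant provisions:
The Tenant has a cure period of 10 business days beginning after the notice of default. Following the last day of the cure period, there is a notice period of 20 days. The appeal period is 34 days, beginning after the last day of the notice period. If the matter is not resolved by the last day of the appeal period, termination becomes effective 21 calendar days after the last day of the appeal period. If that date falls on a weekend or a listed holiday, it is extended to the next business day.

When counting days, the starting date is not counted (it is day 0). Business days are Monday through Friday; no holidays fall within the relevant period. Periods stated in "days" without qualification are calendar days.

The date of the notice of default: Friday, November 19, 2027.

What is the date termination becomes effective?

From Friday, November 19, 2027, 10 business days (Nov 22, Nov 23, Nov 24, Nov 25, Nov 26, Nov 29, Nov 30, Dec 1, Dec 2, Dec 3, skipping weekends) brings us to Friday, December 3, 2027, which is the last day of the cure period.
The last day of the notice period: 20 calendar days after December 3, 2027 is December 23, 2027.
Adding 34 calendar days to December 23, 2027 gives January 26, 2028, which is the last day of the appeal period.
The date termination becomes effective: January 26, 2028 + 21 days = February 16, 2028. February 16, 2028 is a Wednesday, so no roll-forward applies.

February 16, 2028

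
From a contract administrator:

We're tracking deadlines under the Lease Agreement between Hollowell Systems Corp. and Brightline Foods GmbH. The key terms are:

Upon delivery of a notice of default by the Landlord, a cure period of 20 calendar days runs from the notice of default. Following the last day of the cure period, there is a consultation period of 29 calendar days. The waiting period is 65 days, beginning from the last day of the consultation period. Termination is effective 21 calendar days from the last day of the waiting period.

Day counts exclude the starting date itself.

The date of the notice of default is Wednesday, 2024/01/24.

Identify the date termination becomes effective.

2024/06/07

The last day of the cure period: 20 calendar days after 2024/01/24 is 2024/02/13.
The last day of the consultation period: 29 calendar days after 2024/02/13 is 2024/03/13.
The last day of the waiting period: 2024/03/13 + 65 days = 2024/05/17.
Adding 21 calendar days to 2024/05/17 gives 2024/06/07, which is the date termination becomes effective.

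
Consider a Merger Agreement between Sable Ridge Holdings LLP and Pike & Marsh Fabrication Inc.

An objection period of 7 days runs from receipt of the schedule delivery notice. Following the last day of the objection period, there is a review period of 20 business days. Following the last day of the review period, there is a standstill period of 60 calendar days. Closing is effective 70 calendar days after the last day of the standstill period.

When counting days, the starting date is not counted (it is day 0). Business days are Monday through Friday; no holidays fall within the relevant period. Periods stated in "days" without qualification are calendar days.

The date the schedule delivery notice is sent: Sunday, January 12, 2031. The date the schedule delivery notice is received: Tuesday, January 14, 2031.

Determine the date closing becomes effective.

June 28, 2031

Adding 7 calendar days to January 14, 2031 gives January 21, 2031, which is the last day of the objection period.
The last day of the review period: counting 20 business days from Tuesday, January 21, 2031 (Jan 22, Jan 23, Jan 24, Jan 27, …, Feb 14, Feb 17, Feb 18, skipping weekends) reaches Tuesday, February 18, 2031.
Adding 60 calendar days to February 18, 2031 gives April 19, 2031, which is the last day of the standstill period.
Adding 70 calendar days to April 19, 2031 gives June 28, 2031, which is the date closing becomes effective.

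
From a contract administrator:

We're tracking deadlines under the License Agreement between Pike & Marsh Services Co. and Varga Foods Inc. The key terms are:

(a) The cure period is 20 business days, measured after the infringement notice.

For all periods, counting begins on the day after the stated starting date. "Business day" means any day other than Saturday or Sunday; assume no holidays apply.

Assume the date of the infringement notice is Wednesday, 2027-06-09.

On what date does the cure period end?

2027-07-07

The last day of the cure period: 20 business days after Wednesday, 2027-06-09, skipping weekends — Jun 10, Jun 11, Jun 14, Jun 15, …, Jul 5, Jul 6, Jul 7 — lands on Wednesday, 2027-07-07.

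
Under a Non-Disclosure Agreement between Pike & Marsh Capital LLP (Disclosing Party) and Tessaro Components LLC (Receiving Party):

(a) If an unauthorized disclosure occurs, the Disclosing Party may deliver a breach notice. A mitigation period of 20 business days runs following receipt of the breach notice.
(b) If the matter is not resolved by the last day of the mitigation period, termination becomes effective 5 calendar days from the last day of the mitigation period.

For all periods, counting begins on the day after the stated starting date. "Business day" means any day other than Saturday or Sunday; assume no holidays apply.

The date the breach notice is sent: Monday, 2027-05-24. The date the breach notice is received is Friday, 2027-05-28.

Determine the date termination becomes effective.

The last day of the mitigation period: 20 business days after Friday, 2027-05-28, skipping weekends — May 31, Jun 1, Jun 2, Jun 3, …, Jun 23, Jun 24, Jun 25 — lands on Friday, 2027-06-25.
Adding 5 calendar days to 2027-06-25 gives 2027-06-30, which is the date termination becomes effective.

2027-06-30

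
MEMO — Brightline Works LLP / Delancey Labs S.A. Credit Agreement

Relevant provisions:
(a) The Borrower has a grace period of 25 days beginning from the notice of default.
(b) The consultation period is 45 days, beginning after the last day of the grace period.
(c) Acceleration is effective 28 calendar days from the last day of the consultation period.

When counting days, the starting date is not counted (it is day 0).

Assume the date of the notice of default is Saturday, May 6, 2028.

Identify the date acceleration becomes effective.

Aug 12, 2028

The last day of the grace period: 25 calendar days after May 6, 2028 is May 31, 2028.
The last day of the consultation period: May 31, 2028 + 45 days = Jul 15, 2028.
The date acceleration becomes effective: 28 calendar days after Jul 15, 2028 is Aug 12, 2028.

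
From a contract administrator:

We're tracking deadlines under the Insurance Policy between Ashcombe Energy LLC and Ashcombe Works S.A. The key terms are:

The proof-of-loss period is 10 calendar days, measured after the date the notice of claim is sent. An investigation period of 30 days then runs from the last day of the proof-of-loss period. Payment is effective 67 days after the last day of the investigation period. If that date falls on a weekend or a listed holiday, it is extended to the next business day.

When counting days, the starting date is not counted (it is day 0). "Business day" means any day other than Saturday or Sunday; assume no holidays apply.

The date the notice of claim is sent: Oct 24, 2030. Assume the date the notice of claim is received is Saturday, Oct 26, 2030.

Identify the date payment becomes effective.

The last day of the proof-of-loss period: Oct 24, 2030 + 10 days = Nov 3, 2030.
The last day of the investigation period: Nov 3, 2030 + 30 days = Dec 3, 2030.
The date payment becomes effective: Dec 3, 2030 + 67 days = Feb 8, 2031. That falls on a Saturday, so it rolls to the next business day, Monday, Feb 10, 2031.

Feb 10, 2031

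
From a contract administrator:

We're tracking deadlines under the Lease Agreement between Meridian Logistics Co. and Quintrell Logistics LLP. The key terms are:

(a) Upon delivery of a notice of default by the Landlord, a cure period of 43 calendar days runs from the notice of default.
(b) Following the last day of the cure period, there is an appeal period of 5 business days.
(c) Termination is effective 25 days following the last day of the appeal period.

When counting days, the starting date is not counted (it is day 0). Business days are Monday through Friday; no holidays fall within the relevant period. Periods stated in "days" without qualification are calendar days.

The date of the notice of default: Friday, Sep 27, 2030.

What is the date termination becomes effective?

Adding 43 calendar days to Sep 27, 2030 gives Nov 9, 2030, which is the last day of the cure period.
The last day of the appeal period: counting 5 business days from Saturday, Nov 9, 2030 (Nov 11, Nov 12, Nov 13, Nov 14, Nov 15, skipping weekends) reaches Friday, Nov 15, 2030.
The date termination becomes effective: Nov 15, 2030 + 25 days = Dec 10, 2030.

Dec 10, 2030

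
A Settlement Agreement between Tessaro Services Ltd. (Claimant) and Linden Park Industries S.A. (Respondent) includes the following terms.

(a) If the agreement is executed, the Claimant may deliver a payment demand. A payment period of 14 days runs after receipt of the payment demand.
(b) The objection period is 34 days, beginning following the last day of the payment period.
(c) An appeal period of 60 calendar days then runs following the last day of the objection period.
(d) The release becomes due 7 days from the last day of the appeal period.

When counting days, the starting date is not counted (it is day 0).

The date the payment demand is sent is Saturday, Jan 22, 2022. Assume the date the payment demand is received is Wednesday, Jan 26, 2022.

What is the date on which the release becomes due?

Adding 14 calendar days to Jan 26, 2022 gives Feb 9, 2022, which is the last day of the payment period.
The last day of the objection period: Feb 9, 2022 + 34 days = Mar 15, 2022.
The last day of the appeal period: Mar 15, 2022 + 60 days = May 14, 2022.
Adding 7 calendar days to May 14, 2022 gives May 21, 2022, which is the date on which the release becomes due.

May 21, 2022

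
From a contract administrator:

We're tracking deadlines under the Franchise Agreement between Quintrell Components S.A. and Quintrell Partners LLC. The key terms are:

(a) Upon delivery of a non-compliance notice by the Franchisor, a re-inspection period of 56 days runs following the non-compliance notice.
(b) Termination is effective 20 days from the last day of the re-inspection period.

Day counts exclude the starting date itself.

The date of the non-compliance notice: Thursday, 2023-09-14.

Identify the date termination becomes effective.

2023-11-29

The last day of the re-inspection period: 56 calendar days after 2023-09-14 is 2023-11-09.
Adding 20 calendar days to 2023-11-09 gives 2023-11-29, which is the date termination becomes effective.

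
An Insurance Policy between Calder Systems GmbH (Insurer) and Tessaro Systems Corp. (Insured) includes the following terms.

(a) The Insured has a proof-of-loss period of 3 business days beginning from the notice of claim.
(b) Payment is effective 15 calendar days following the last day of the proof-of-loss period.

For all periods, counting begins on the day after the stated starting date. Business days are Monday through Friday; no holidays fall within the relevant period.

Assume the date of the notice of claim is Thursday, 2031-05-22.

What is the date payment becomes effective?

2031-06-11

The last day of the proof-of-loss period: counting 3 business days from Thursday, 2031-05-22 (May 23, May 26, May 27, skipping weekends) reaches Tuesday, 2031-05-27.
The date payment becomes effective: 2031-05-27 + 15 days = 2031-06-11.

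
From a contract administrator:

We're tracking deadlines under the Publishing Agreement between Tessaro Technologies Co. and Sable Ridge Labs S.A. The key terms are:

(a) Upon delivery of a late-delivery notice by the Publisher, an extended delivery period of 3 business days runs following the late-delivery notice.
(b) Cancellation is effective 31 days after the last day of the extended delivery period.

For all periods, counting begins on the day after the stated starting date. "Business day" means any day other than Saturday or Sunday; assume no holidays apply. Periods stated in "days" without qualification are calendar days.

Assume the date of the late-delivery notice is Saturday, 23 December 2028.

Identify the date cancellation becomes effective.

27 January 2029

The last day of the extended delivery period: 3 business days after Saturday, 23 December 2028, skipping weekends — Dec 25, Dec 26, Dec 27 — lands on Wednesday, 27 December 2028.
The date cancellation becomes effective: 31 calendar days after 27 December 2028 is 27 January 2029.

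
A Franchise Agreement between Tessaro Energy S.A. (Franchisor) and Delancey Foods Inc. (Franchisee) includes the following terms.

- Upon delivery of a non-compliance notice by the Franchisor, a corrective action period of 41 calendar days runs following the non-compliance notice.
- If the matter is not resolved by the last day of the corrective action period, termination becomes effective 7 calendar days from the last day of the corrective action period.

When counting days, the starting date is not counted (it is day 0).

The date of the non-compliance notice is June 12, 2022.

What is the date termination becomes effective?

The last day of the corrective action period: June 12, 2022 + 41 days = July 23, 2022.
The date termination becomes effective: 7 calendar days after July 23, 2022 is July 30, 2022.

July 30, 2022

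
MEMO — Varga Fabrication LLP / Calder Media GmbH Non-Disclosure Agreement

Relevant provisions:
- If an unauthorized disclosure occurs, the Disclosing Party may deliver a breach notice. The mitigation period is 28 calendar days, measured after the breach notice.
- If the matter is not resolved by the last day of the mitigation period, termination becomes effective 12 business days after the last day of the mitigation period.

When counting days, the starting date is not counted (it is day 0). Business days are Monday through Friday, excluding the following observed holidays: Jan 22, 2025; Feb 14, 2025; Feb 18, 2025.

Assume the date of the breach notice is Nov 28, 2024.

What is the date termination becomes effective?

Jan 13, 2025

Adding 28 calendar days to Nov 28, 2024 gives Dec 26, 2024, which is the last day of the mitigation period.
The date termination becomes effective: counting 12 business days from Thursday, Dec 26, 2024 (Dec 27, Dec 30, Dec 31, Jan 1, …, Jan 9, Jan 10, Jan 13, skipping weekends) reaches Monday, Jan 13, 2025.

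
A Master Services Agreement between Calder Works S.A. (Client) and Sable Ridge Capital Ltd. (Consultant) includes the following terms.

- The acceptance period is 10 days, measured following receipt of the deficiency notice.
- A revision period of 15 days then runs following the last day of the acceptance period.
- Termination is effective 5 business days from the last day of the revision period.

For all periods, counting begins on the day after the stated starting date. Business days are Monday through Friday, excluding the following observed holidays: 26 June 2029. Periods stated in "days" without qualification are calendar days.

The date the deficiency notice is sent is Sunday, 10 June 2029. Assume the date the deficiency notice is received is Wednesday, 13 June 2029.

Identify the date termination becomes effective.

13 July 2029

Adding 10 calendar days to 13 June 2029 gives 23 June 2029, which is the last day of the acceptance period.
Adding 15 calendar days to 23 June 2029 gives 8 July 2029, which is the last day of the revision period.
The date termination becomes effective: counting 5 business days from Sunday, 8 July 2029 (Jul 9, Jul 10, Jul 11, Jul 12, Jul 13, skipping weekends) reaches Friday, 13 July 2029.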